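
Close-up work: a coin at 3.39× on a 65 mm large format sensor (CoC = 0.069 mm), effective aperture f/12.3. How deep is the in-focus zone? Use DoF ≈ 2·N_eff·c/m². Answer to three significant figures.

At magnification m, DoF ≈ 2·N_eff·c/m² = 2 × 12.3 × 0.069 / 3.39² = 1.697 / 11.49 ≈ 0.148 mm.

0.148 mm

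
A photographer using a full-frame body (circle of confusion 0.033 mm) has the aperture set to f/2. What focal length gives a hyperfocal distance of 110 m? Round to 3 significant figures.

85.2 mm

From H = f²/(N·c) + f, with f ≪ H: f ≈ √(H·N·c) = √(110000 × 2 × 0.033) = √7260.0 ≈ 85.21 mm.
The +f correction barely moves this — solving exactly, f² + N·c·f − N·c·H = 0 ⇒ f = (−N·c + √((N·c)² + 4·N·c·H))/2 = (−0.066 + √29040)/2 ≈ 85.173 mm, so f ≈ 85.2 mm.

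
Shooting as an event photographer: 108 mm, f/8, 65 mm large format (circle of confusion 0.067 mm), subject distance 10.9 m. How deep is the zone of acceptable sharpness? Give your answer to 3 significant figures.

14.3 m

Hyperfocal distance H = f²/(N·c) + f = 108²/(8 × 0.067) + 108 = 11664/0.536 + 108 ≈ 21869.2 mm ≈ 21.87 m.
Near limit Dn = s·(H − f)/(H + s − 2f) = 10900 × (21869.2 − 108) / (21869.2 + 10900 − 2 × 108) = 10900 × 21761.2 / 32553.2 ≈ 7286 mm.
Far limit Df = s·(H − f)/(H − s) = 10900 × (21869.2 − 108) / (21869.2 − 10900) = 10900 × 21761.2 / 10969.2 ≈ 21624 mm.
Depth of field = Df − Dn = 21624 − 7286 ≈ 14338 mm ≈ 14.3 m.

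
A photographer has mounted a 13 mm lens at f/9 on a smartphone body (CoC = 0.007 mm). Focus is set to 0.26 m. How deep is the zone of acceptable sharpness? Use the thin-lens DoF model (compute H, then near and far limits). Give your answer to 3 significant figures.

48.3 mm

Hyperfocal distance H = f²/(N·c) + f = 13²/(9 × 0.007) + 13 = 169/0.063 + 13 ≈ 2695.5 mm ≈ 2.696 m.
Near limit Dn = s·(H − f)/(H + s − 2f) = 260 × (2695.5 − 13) / (2695.5 + 260 − 2 × 13) = 260 × 2682.5 / 2929.5 ≈ 238.078 mm.
Far limit Df = s·(H − f)/(H − s) = 260 × (2695.5 − 13) / (2695.5 − 260) = 260 × 2682.5 / 2435.5 ≈ 286.368 mm.
Depth of field = Df − Dn = 286.368 − 238.078 ≈ 48.290 mm.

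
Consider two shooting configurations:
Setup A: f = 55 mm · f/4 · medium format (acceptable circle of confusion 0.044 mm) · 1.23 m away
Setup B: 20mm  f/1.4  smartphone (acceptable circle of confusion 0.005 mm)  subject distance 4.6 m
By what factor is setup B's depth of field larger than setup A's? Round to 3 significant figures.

4.39

Setup A: H = 55²/(4×0.044) + 55 ≈ 17242.5 mm; DoF = Df − Dn = 1320.26 − 1151.29 ≈ 168.97 mm.
Setup B: H = 20²/(1.4×0.005) + 20 ≈ 57162.9 mm; DoF = Df − Dn = 5000.82 − 4258.67 ≈ 742.15 mm.
Ratio = 742.15 / 168.97 ≈ 4.39.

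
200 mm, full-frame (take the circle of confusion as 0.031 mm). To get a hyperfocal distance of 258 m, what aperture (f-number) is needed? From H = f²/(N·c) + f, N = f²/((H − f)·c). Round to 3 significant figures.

Rearrange H = f²/(N·c) + f for N: N = f² / ((H − f)·c).
N = 200² / ((258000 − 200) × 0.031) = 40000 / 7992 ≈ 5.01.

f/5.01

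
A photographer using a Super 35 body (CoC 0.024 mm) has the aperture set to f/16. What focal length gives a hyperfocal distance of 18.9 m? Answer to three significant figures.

85.0 mm

From H = f²/(N·c) + f, with f ≪ H: f ≈ √(H·N·c) = √(18900 × 16 × 0.024) = √7257.6 ≈ 85.19 mm.
Exact: f² + N·c·f − N·c·H = 0 ⇒ f = (−N·c + √((N·c)² + 4·N·c·H))/2 = (−0.384 + √29031)/2 ≈ 85.000 mm ≈ 85.0 mm.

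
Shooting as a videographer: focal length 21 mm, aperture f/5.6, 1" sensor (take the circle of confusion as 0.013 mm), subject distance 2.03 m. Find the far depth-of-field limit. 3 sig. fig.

3.04 m

Hyperfocal distance H = f²/(N·c) + f = 21²/(5.6 × 0.013) + 21 = 441/0.0728 + 21 ≈ 6078.7 mm ≈ 6.079 m.
Far limit Df = s·(H − f)/(H − s) = 2030 × (6078.7 − 21) / (6078.7 − 2030) = 2030 × 6057.7 / 4048.7 ≈ 3037.3 mm ≈ 3.04 m.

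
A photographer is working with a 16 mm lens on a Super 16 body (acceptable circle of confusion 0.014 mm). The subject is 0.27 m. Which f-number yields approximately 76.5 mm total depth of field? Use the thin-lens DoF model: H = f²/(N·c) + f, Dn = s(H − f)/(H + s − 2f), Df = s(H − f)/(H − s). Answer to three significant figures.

Write h = H − f = f²/(N·c). The thin-lens limits are Dn = s·h/(h + (s−f)) and Df = s·h/(h − (s−f)), so DoF = Df − Dn = 2·s·(s−f)·h / (h² − (s−f)²).
That is a quadratic in h: DoF·h² − 2·s·(s−f)·h − DoF·(s−f)² = 0 ⇒ h = (s−f)·(s + √(s² + DoF²)) / DoF = 254 × (270 + √(270² + 76.5²)) / 76.5 = 254 × (270 + 280.628) / 76.5 ≈ 1828.2 mm.
Then N = f²/(c·h) = 16² / (0.014 × 1828.2) = 256 / 25.595 ≈ 10.

f/10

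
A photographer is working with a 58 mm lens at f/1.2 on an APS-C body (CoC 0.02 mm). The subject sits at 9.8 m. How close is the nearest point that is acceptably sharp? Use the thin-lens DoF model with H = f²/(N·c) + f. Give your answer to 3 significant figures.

Hyperfocal distance H = f²/(N·c) + f = 58²/(1.2 × 0.02) + 58 = 3364/0.024 + 58 ≈ 140224.7 mm ≈ 140.2 m.
Near limit Dn = s·(H − f)/(H + s − 2f) = 9800 × (140224.7 − 58) / (140224.7 + 9800 − 2 × 58) = 9800 × 140166.7 / 149908.7 ≈ 9163.1 mm ≈ 9.16 m.

9.16 m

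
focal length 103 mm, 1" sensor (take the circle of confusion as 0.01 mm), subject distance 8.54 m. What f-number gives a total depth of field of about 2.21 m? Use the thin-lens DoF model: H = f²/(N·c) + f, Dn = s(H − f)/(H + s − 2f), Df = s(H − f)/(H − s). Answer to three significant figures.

f/16

Write h = H − f = f²/(N·c). The thin-lens limits are Dn = s·h/(h + (s−f)) and Df = s·h/(h − (s−f)), so DoF = Df − Dn = 2·s·(s−f)·h / (h² − (s−f)²).
That is a quadratic in h: DoF·h² − 2·s·(s−f)·h − DoF·(s−f)² = 0 ⇒ h = (s−f)·(s + √(s² + DoF²)) / DoF = 8437 × (8540 + √(8540² + 2210²)) / 2210 = 8437 × (8540 + 8821.32) / 2210 ≈ 66279 mm.
Then N = f²/(c·h) = 103² / (0.01 × 66279) = 10609 / 662.79 ≈ 16.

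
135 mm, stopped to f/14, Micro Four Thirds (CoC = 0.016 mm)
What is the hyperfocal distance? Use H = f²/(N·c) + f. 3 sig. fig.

Hyperfocal distance H = f²/(N·c) + f = 135²/(14 × 0.016) + 135 = 18225/0.224 + 135 ≈ 81496.6 mm ≈ 81.5 m.

81.5 m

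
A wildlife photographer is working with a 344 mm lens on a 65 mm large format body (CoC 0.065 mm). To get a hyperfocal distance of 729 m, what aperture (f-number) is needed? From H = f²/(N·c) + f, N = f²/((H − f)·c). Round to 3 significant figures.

Rearrange H = f²/(N·c) + f for N: N = f² / ((H − f)·c).
N = 344² / ((729000 − 344) × 0.065) = 118336 / 47363 ≈ 2.50.

f/2.50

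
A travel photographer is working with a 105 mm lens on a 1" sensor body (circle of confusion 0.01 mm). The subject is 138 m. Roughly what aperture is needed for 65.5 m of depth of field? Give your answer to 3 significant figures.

f/1.80

Write h = H − f = f²/(N·c). The thin-lens limits are Dn = s·h/(h + (s−f)) and Df = s·h/(h − (s−f)), so DoF = Df − Dn = 2·s·(s−f)·h / (h² − (s−f)²).
That is a quadratic in h: DoF·h² − 2·s·(s−f)·h − DoF·(s−f)² = 0 ⇒ h = (s−f)·(s + √(s² + DoF²)) / DoF = 137895 × (138000 + √(138000² + 65500²)) / 65500 = 137895 × (138000 + 152756) / 65500 ≈ 612118 mm.
Then N = f²/(c·h) = 105² / (0.01 × 612118) = 11025 / 6121.2 ≈ 1.80.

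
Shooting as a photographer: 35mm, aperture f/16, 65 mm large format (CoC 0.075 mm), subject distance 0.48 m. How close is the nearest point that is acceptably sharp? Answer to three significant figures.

Hyperfocal distance H = f²/(N·c) + f = 35²/(16 × 0.075) + 35 = 1225/1.2 + 35 ≈ 1055.8 mm ≈ 1.056 m.
Near limit Dn = s·(H − f)/(H + s − 2f) = 480 × (1055.8 − 35) / (1055.8 + 480 − 2 × 35) = 480 × 1020.8 / 1465.8 ≈ 334.28 mm.

334 mm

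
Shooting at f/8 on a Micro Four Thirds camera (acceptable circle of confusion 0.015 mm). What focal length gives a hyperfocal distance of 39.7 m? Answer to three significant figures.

From H = f²/(N·c) + f, with f ≪ H: f ≈ √(H·N·c) = √(39700 × 8 × 0.015) = √4764.0 ≈ 69.02 mm.
The +f correction barely moves this — solving exactly, f² + N·c·f − N·c·H = 0 ⇒ f = (−N·c + √((N·c)² + 4·N·c·H))/2 = (−0.12 + √19056)/2 ≈ 68.962 mm, so f ≈ 69.0 mm.

69.0 mm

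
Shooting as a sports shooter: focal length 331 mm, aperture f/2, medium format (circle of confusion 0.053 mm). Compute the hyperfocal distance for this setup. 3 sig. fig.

Hyperfocal distance H = f²/(N·c) + f = 331²/(2 × 0.053) + 331 = 109561/0.106 + 331 ≈ 1033925.3 mm ≈ 1030 m.

1030 m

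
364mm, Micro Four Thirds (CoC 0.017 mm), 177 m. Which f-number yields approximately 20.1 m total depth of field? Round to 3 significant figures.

Write h = H − f = f²/(N·c). The thin-lens limits are Dn = s·h/(h + (s−f)) and Df = s·h/(h − (s−f)), so DoF = Df − Dn = 2·s·(s−f)·h / (h² − (s−f)²).
That is a quadratic in h: DoF·h² − 2·s·(s−f)·h − DoF·(s−f)² = 0 ⇒ h = (s−f)·(s + √(s² + DoF²)) / DoF = 176636 × (177000 + √(177000² + 20100²)) / 20100 = 176636 × (177000 + 178138) / 20100 ≈ 3120900 mm.
Then N = f²/(c·h) = 364² / (0.017 × 3120900) = 132496 / 53055 ≈ 2.50.

f/2.50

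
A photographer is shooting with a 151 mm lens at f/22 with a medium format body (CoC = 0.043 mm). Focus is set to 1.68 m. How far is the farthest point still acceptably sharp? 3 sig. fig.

1.79 m

Hyperfocal distance H = f²/(N·c) + f = 151²/(22 × 0.043) + 151 = 22801/0.946 + 151 ≈ 24253.5 mm ≈ 24.25 m.
Far limit Df = s·(H − f)/(H − s) = 1680 × (24253.5 − 151) / (24253.5 − 1680) = 1680 × 24102.5 / 22573.5 ≈ 1793.8 mm ≈ 1.79 m.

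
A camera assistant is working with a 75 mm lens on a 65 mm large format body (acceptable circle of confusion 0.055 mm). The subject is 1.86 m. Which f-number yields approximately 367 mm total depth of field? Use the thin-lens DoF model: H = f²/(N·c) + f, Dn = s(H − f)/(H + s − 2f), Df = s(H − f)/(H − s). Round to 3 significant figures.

f/5.60

Write h = H − f = f²/(N·c). The thin-lens limits are Dn = s·h/(h + (s−f)) and Df = s·h/(h − (s−f)), so DoF = Df − Dn = 2·s·(s−f)·h / (h² − (s−f)²).
That is a quadratic in h: DoF·h² − 2·s·(s−f)·h − DoF·(s−f)² = 0 ⇒ h = (s−f)·(s + √(s² + DoF²)) / DoF = 1785 × (1860 + √(1860² + 367²)) / 367 = 1785 × (1860 + 1895.86) / 367 ≈ 18268 mm.
Then N = f²/(c·h) = 75² / (0.055 × 18268) = 5625 / 1004.7 ≈ 5.60.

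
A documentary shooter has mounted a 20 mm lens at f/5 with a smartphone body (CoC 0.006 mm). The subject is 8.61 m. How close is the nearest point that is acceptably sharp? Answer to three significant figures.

Hyperfocal distance H = f²/(N·c) + f = 20²/(5 × 0.006) + 20 = 400/0.03 + 20 ≈ 13353.3 mm ≈ 13.35 m.
Near limit Dn = s·(H − f)/(H + s − 2f) = 8610 × (13353.3 − 20) / (13353.3 + 8610 − 2 × 20) = 8610 × 13333.3 / 21923.3 ≈ 5236.4 mm ≈ 5.24 m.

5.24 m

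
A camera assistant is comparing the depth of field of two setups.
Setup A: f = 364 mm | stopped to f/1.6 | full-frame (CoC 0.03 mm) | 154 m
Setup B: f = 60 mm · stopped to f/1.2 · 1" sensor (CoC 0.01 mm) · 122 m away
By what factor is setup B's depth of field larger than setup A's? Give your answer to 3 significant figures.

Setup A: H = 364²/(1.6×0.03) + 364 ≈ 2760697.3 mm; DoF = Df − Dn = 163077 − 145881 ≈ 17196 mm.
Setup B: H = 60²/(1.2×0.01) + 60 ≈ 300060.0 mm; DoF = Df − Dn = 205549 − 86742 ≈ 118807 mm.
Ratio = 118807 / 17196 ≈ 6.91.

6.91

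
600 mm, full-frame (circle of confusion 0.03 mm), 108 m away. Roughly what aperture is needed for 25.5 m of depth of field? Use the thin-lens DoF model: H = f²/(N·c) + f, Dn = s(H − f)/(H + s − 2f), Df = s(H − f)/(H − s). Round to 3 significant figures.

Write h = H − f = f²/(N·c). The thin-lens limits are Dn = s·h/(h + (s−f)) and Df = s·h/(h − (s−f)), so DoF = Df − Dn = 2·s·(s−f)·h / (h² − (s−f)²).
That is a quadratic in h: DoF·h² − 2·s·(s−f)·h − DoF·(s−f)² = 0 ⇒ h = (s−f)·(s + √(s² + DoF²)) / DoF = 107400 × (108000 + √(108000² + 25500²)) / 25500 = 107400 × (108000 + 110970) / 25500 ≈ 922248 mm.
Then N = f²/(c·h) = 600² / (0.03 × 922248) = 360000 / 27667 ≈ 13.

f/13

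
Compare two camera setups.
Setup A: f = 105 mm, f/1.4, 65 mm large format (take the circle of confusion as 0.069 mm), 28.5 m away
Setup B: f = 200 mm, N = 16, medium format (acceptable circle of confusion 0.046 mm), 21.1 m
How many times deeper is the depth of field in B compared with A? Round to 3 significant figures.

Setup A: H = 105²/(1.4×0.069) + 105 ≈ 114235.4 mm; DoF = Df − Dn = 37939 − 22822 ≈ 15117 mm.
Setup B: H = 200²/(16×0.046) + 200 ≈ 54547.8 mm; DoF = Df − Dn = 34284 − 15239 ≈ 19045 mm.
Ratio = 19045 / 15117 ≈ 1.26.

1.26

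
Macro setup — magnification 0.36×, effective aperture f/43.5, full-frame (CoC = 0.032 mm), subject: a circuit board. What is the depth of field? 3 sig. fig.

At magnification m, DoF ≈ 2·N_eff·c/m² = 2 × 43.5 × 0.032 / 0.36² = 2.784 / 0.1296 ≈ 21.5 mm.

21.5 mm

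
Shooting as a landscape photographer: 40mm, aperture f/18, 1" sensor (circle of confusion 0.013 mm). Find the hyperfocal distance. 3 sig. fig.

6.88 m

Hyperfocal distance H = f²/(N·c) + f = 40²/(18 × 0.013) + 40 = 1600/0.234 + 40 ≈ 6877.6 mm ≈ 6.88 m.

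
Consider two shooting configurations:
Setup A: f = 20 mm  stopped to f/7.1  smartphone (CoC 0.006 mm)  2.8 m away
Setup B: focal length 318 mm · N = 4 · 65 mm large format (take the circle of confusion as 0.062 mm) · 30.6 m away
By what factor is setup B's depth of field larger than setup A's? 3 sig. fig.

Setup A: H = 20²/(7.1×0.006) + 20 ≈ 9409.7 mm; DoF = Df − Dn = 3977.7 − 2160.4 ≈ 1817.3 mm.
Setup B: H = 318²/(4×0.062) + 318 ≈ 408076.1 mm; DoF = Df − Dn = 33054.8 − 28484.6 ≈ 4570.2 mm.
Ratio = 4570.2 / 1817.3 ≈ 2.51.

2.51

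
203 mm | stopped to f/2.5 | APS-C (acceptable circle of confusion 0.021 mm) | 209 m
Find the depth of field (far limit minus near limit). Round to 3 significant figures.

120 m

Hyperfocal distance H = f²/(N·c) + f = 203²/(2.5 × 0.021) + 203 = 41209/0.0525 + 203 ≈ 785136.3 mm ≈ 785.1 m.
Near limit Dn = s·(H − f)/(H + s − 2f) = 209000 × (785136.3 − 203) / (785136.3 + 209000 − 2 × 203) = 209000 × 784933.3 / 993730.3 ≈ 165086 mm.
Far limit Df = s·(H − f)/(H − s) = 209000 × (785136.3 − 203) / (785136.3 − 209000) = 209000 × 784933.3 / 576136.3 ≈ 284743 mm.
Depth of field = Df − Dn = 284743 − 165086 ≈ 119657 mm ≈ 120 m.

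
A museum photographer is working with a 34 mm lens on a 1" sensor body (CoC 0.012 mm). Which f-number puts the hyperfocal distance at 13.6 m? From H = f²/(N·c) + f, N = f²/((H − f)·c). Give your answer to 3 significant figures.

f/7.10

Rearrange H = f²/(N·c) + f for N: N = f² / ((H − f)·c).
N = 34² / ((13600 − 34) × 0.012) = 1156 / 162.8 ≈ 7.10.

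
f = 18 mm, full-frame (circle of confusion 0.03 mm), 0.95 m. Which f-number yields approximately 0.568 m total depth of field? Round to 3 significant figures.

Write h = H − f = f²/(N·c). The thin-lens limits are Dn = s·h/(h + (s−f)) and Df = s·h/(h − (s−f)), so DoF = Df − Dn = 2·s·(s−f)·h / (h² − (s−f)²).
That is a quadratic in h: DoF·h² − 2·s·(s−f)·h − DoF·(s−f)² = 0 ⇒ h = (s−f)·(s + √(s² + DoF²)) / DoF = 932 × (950 + √(950² + 568²)) / 568 = 932 × (950 + 1106.85) / 568 ≈ 3375.0 mm.
Then N = f²/(c·h) = 18² / (0.03 × 3375.0) = 324 / 101.25 ≈ 3.20.

f/3.20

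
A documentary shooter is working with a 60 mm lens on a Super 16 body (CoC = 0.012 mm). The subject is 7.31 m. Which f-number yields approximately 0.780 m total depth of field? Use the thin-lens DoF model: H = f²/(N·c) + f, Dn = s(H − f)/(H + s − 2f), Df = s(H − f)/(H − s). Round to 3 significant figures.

Write h = H − f = f²/(N·c). The thin-lens limits are Dn = s·h/(h + (s−f)) and Df = s·h/(h − (s−f)), so DoF = Df − Dn = 2·s·(s−f)·h / (h² − (s−f)²).
That is a quadratic in h: DoF·h² − 2·s·(s−f)·h − DoF·(s−f)² = 0 ⇒ h = (s−f)·(s + √(s² + DoF²)) / DoF = 7250 × (7310 + √(7310² + 780²)) / 780 = 7250 × (7310 + 7351.50) / 780 ≈ 136277 mm.
Then N = f²/(c·h) = 60² / (0.012 × 136277) = 3600 / 1635.3 ≈ 2.20.

f/2.20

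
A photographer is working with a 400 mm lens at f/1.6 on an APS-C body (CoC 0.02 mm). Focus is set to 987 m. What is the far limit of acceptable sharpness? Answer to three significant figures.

1230 m

Hyperfocal distance H = f²/(N·c) + f = 400²/(1.6 × 0.02) + 400 = 160000/0.032 + 400 ≈ 5000400.0 mm ≈ 5000 m.
Far limit Df = s·(H − f)/(H − s) = 987000 × (5000400.0 − 400) / (5000400.0 − 987000) = 987000 × 5000000.0 / 4013400.0 ≈ 1229631 mm ≈ 1230 m.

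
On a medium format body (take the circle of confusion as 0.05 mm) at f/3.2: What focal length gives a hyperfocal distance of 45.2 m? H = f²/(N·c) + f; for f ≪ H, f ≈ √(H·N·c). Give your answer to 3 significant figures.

From H = f²/(N·c) + f, with f ≪ H: f ≈ √(H·N·c) = √(45200 × 3.2 × 0.05) = √7232.0 ≈ 85.04 mm.
The +f correction barely moves this — solving exactly, f² + N·c·f − N·c·H = 0 ⇒ f = (−N·c + √((N·c)² + 4·N·c·H))/2 = (−0.16 + √28928)/2 ≈ 84.961 mm, so f ≈ 85.0 mm.

85.0 mm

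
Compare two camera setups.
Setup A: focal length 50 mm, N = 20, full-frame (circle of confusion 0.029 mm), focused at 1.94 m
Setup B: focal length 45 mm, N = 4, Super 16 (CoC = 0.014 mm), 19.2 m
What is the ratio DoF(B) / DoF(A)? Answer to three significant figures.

Setup A: H = 50²/(20×0.029) + 50 ≈ 4360.3 mm; DoF = Df − Dn = 3454.9 − 1348.6 ≈ 2106.3 mm.
Setup B: H = 45²/(4×0.014) + 45 ≈ 36205.7 mm; DoF = Df − Dn = 40827 − 12551 ≈ 28276 mm.
Ratio = 28276 / 2106.3 ≈ 13.4.

13.4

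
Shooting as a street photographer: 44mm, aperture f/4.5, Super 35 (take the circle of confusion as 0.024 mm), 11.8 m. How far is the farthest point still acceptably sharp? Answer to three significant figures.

Hyperfocal distance H = f²/(N·c) + f = 44²/(4.5 × 0.024) + 44 = 1936/0.108 + 44 ≈ 17969.9 mm ≈ 17.97 m.
Far limit Df = s·(H − f)/(H − s) = 11800 × (17969.9 − 44) / (17969.9 − 11800) = 11800 × 17925.9 / 6169.9 ≈ 34283 mm ≈ 34.3 m.

34.3 m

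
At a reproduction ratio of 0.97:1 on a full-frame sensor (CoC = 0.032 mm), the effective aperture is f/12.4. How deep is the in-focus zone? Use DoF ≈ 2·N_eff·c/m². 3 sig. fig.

At magnification m, DoF ≈ 2·N_eff·c/m² = 2 × 12.4 × 0.032 / 0.97² = 0.7936 / 0.9409 ≈ 0.843 mm.

0.843 mm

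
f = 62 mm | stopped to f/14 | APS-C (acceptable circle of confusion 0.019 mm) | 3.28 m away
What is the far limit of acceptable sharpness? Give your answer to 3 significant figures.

Hyperfocal distance H = f²/(N·c) + f = 62²/(14 × 0.019) + 62 = 3844/0.266 + 62 ≈ 14513.1 mm ≈ 14.51 m.
Far limit Df = s·(H − f)/(H − s) = 3280 × (14513.1 − 62) / (14513.1 − 3280) = 3280 × 14451.1 / 11233.1 ≈ 4219.6 mm ≈ 4.22 m.

4.22 m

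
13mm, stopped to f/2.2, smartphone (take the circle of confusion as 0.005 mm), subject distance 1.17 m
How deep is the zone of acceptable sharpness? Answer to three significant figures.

Hyperfocal distance H = f²/(N·c) + f = 13²/(2.2 × 0.005) + 13 = 169/0.011 + 13 ≈ 15376.6 mm ≈ 15.38 m.
Near limit Dn = s·(H − f)/(H + s − 2f) = 1170 × (15376.6 − 13) / (15376.6 + 1170 − 2 × 13) = 1170 × 15363.6 / 16520.6 ≈ 1088.06 mm.
Far limit Df = s·(H − f)/(H − s) = 1170 × (15376.6 − 13) / (15376.6 − 1170) = 1170 × 15363.6 / 14206.6 ≈ 1265.29 mm.
Depth of field = Df − Dn = 1265.29 − 1088.06 ≈ 177.23 mm.

177 mm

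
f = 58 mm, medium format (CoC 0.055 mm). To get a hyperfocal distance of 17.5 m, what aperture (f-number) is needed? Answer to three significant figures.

Rearrange H = f²/(N·c) + f for N: N = f² / ((H − f)·c).
N = 58² / ((17500 − 58) × 0.055) = 3364 / 959.3 ≈ 3.51.

f/3.51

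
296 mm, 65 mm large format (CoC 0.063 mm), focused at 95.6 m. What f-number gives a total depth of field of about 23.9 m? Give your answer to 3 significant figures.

f/1.80

Write h = H − f = f²/(N·c). The thin-lens limits are Dn = s·h/(h + (s−f)) and Df = s·h/(h − (s−f)), so DoF = Df − Dn = 2·s·(s−f)·h / (h² − (s−f)²).
That is a quadratic in h: DoF·h² − 2·s·(s−f)·h − DoF·(s−f)² = 0 ⇒ h = (s−f)·(s + √(s² + DoF²)) / DoF = 95304 × (95600 + √(95600² + 23900²)) / 23900 = 95304 × (95600 + 98542.2) / 23900 ≈ 774164 mm.
Then N = f²/(c·h) = 296² / (0.063 × 774164) = 87616 / 48772 ≈ 1.80.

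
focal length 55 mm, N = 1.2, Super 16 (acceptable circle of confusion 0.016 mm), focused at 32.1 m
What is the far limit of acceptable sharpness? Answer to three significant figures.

Hyperfocal distance H = f²/(N·c) + f = 55²/(1.2 × 0.016) + 55 = 3025/0.0192 + 55 ≈ 157607.1 mm ≈ 157.6 m.
Far limit Df = s·(H − f)/(H − s) = 32100 × (157607.1 − 55) / (157607.1 − 32100) = 32100 × 157552.1 / 125507.1 ≈ 40296 mm ≈ 40.3 m.

40.3 m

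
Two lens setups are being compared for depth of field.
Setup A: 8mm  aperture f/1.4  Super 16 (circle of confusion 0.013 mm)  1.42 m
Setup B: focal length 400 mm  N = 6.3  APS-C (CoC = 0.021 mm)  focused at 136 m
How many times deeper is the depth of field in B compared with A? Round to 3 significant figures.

22.7

Setup A: H = 8²/(1.4×0.013) + 8 ≈ 3524.5 mm; DoF = Df − Dn = 2372.7 − 1013.2 ≈ 1359.5 mm.
Setup B: H = 400²/(6.3×0.021) + 400 ≈ 1209772.6 mm; DoF = Df − Dn = 153175 − 122288 ≈ 30887 mm.
Ratio = 30887 / 1359.5 ≈ 22.7.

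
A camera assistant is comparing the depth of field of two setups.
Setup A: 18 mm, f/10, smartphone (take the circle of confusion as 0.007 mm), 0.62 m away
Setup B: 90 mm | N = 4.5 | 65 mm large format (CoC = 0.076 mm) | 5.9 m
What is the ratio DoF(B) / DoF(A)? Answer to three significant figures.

18.8

Setup A: H = 18²/(10×0.007) + 18 ≈ 4646.6 mm; DoF = Df − Dn = 712.69 − 548.64 ≈ 164.05 mm.
Setup B: H = 90²/(4.5×0.076) + 90 ≈ 23774.2 mm; DoF = Df − Dn = 7817.8 − 4737.8 ≈ 3080.0 mm.
Ratio = 3080.0 / 164.05 ≈ 18.8.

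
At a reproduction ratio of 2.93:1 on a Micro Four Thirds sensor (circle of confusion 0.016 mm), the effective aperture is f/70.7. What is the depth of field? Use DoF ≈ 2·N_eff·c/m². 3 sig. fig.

At magnification m, DoF ≈ 2·N_eff·c/m² = 2 × 70.7 × 0.016 / 2.93² = 2.262 / 8.585 ≈ 0.264 mm.

0.264 mm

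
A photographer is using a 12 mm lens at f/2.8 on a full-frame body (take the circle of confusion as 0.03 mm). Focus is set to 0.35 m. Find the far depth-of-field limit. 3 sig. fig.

Hyperfocal distance H = f²/(N·c) + f = 12²/(2.8 × 0.03) + 12 = 144/0.084 + 12 ≈ 1726.3 mm ≈ 1.726 m.
Far limit Df = s·(H − f)/(H − s) = 350 × (1726.3 − 12) / (1726.3 − 350) = 350 × 1714.3 / 1376.3 ≈ 435.96 mm.

436 mm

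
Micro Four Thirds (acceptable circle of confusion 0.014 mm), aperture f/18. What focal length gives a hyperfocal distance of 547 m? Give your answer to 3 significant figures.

From H = f²/(N·c) + f, with f ≪ H: f ≈ √(H·N·c) = √(547000 × 18 × 0.014) = √137844 ≈ 371.3 mm.
The +f correction barely moves this — solving exactly, f² + N·c·f − N·c·H = 0 ⇒ f = (−N·c + √((N·c)² + 4·N·c·H))/2 = (−0.252 + √551376)/2 ≈ 371.15 mm, so f ≈ 371 mm.

371 mm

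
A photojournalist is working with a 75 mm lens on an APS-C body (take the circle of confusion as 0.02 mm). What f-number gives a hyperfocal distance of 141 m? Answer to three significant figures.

f/2.00

Rearrange H = f²/(N·c) + f for N: N = f² / ((H − f)·c).
N = 75² / ((141000 − 75) × 0.02) = 5625 / 2818 ≈ 2.00.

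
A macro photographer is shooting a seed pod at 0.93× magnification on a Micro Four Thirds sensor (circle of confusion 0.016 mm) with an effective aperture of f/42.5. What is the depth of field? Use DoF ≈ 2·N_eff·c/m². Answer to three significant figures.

At magnification m, DoF ≈ 2·N_eff·c/m² = 2 × 42.5 × 0.016 / 0.93² = 1.36 / 0.8649 ≈ 1.57 mm.

1.57 mm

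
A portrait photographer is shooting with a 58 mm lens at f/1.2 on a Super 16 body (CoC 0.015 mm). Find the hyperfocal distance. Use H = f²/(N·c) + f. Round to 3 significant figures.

187 m

Hyperfocal distance H = f²/(N·c) + f = 58²/(1.2 × 0.015) + 58 = 3364/0.018 + 58 ≈ 186946.9 mm ≈ 187 m.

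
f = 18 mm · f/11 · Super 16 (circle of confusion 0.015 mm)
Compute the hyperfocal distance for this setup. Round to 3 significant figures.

1.98 m

Hyperfocal distance H = f²/(N·c) + f = 18²/(11 × 0.015) + 18 = 324/0.165 + 18 ≈ 1981.6 mm ≈ 1.98 m.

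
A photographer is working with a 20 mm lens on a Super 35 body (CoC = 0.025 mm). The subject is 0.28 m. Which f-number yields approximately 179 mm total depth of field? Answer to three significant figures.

f/18

Write h = H − f = f²/(N·c). The thin-lens limits are Dn = s·h/(h + (s−f)) and Df = s·h/(h − (s−f)), so DoF = Df − Dn = 2·s·(s−f)·h / (h² − (s−f)²).
That is a quadratic in h: DoF·h² − 2·s·(s−f)·h − DoF·(s−f)² = 0 ⇒ h = (s−f)·(s + √(s² + DoF²)) / DoF = 260 × (280 + √(280² + 179²)) / 179 = 260 × (280 + 332.327) / 179 ≈ 889.41 mm.
Then N = f²/(c·h) = 20² / (0.025 × 889.41) = 400 / 22.235 ≈ 18.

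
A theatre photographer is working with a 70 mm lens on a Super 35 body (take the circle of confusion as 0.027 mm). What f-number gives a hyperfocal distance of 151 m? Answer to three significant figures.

f/1.20

Rearrange H = f²/(N·c) + f for N: N = f² / ((H − f)·c).
N = 70² / ((151000 − 70) × 0.027) = 4900 / 4075 ≈ 1.20.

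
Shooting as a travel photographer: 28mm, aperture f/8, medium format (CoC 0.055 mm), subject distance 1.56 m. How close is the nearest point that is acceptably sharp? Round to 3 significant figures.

Hyperfocal distance H = f²/(N·c) + f = 28²/(8 × 0.055) + 28 = 784/0.44 + 28 ≈ 1809.8 mm ≈ 1.810 m.
Near limit Dn = s·(H − f)/(H + s − 2f) = 1560 × (1809.8 − 28) / (1809.8 + 1560 − 2 × 28) = 1560 × 1781.8 / 3313.8 ≈ 838.80 mm ≈ 0.839 m.

0.839 m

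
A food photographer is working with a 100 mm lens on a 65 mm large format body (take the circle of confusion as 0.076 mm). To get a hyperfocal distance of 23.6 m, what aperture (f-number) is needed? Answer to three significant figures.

f/5.60

Rearrange H = f²/(N·c) + f for N: N = f² / ((H − f)·c).
N = 100² / ((23600 − 100) × 0.076) = 10000 / 1786 ≈ 5.60.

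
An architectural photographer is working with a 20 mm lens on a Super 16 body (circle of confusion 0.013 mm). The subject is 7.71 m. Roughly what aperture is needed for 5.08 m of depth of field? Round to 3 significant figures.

f/1.20

Write h = H − f = f²/(N·c). The thin-lens limits are Dn = s·h/(h + (s−f)) and Df = s·h/(h − (s−f)), so DoF = Df − Dn = 2·s·(s−f)·h / (h² − (s−f)²).
That is a quadratic in h: DoF·h² − 2·s·(s−f)·h − DoF·(s−f)² = 0 ⇒ h = (s−f)·(s + √(s² + DoF²)) / DoF = 7690 × (7710 + √(7710² + 5080²)) / 5080 = 7690 × (7710 + 9233.12) / 5080 ≈ 25648 mm.
Then N = f²/(c·h) = 20² / (0.013 × 25648) = 400 / 333.43 ≈ 1.20.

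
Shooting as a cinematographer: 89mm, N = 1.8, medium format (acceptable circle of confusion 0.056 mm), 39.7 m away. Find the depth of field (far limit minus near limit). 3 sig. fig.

53.7 m

Hyperfocal distance H = f²/(N·c) + f = 89²/(1.8 × 0.056) + 89 = 7921/0.1008 + 89 ≈ 78670.3 mm ≈ 78.67 m.
Near limit Dn = s·(H − f)/(H + s − 2f) = 39700 × (78670.3 − 89) / (78670.3 + 39700 − 2 × 89) = 39700 × 78581.3 / 118192.3 ≈ 26395 mm.
Far limit Df = s·(H − f)/(H − s) = 39700 × (78670.3 − 89) / (78670.3 − 39700) = 39700 × 78581.3 / 38970.3 ≈ 80053 mm.
Depth of field = Df − Dn = 80053 − 26395 ≈ 53658 mm ≈ 53.7 m.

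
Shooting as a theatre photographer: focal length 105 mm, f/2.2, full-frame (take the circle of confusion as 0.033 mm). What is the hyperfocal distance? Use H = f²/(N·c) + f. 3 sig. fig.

Hyperfocal distance H = f²/(N·c) + f = 105²/(2.2 × 0.033) + 105 = 11025/0.0726 + 105 ≈ 151964.5 mm ≈ 152 m.

152 m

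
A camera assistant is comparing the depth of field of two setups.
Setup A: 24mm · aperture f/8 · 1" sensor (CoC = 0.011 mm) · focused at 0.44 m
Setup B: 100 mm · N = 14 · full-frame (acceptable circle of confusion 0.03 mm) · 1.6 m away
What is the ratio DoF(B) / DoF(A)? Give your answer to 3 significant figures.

3.60

Setup A: H = 24²/(8×0.011) + 24 ≈ 6569.5 mm; DoF = Df − Dn = 469.862 − 413.707 ≈ 56.155 mm.
Setup B: H = 100²/(14×0.03) + 100 ≈ 23909.5 mm; DoF = Df − Dn = 1707.58 − 1505.17 ≈ 202.41 mm.
Ratio = 202.41 / 56.155 ≈ 3.60.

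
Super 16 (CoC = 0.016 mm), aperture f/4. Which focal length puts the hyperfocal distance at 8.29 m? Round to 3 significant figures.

23.0 mm

From H = f²/(N·c) + f, with f ≪ H: f ≈ √(H·N·c) = √(8290 × 4 × 0.016) = √530.56 ≈ 23.03 mm.
The +f correction barely moves this — solving exactly, f² + N·c·f − N·c·H = 0 ⇒ f = (−N·c + √((N·c)² + 4·N·c·H))/2 = (−0.064 + √2122.2)/2 ≈ 23.002 mm, so f ≈ 23.0 mm.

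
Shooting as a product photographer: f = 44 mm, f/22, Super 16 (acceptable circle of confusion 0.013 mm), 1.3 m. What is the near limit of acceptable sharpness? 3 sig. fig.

1.10 m

Hyperfocal distance H = f²/(N·c) + f = 44²/(22 × 0.013) + 44 = 1936/0.286 + 44 ≈ 6813.2 mm ≈ 6.813 m.
Near limit Dn = s·(H − f)/(H + s − 2f) = 1300 × (6813.2 − 44) / (6813.2 + 1300 − 2 × 44) = 1300 × 6769.2 / 8025.2 ≈ 1096.5 mm ≈ 1.10 m.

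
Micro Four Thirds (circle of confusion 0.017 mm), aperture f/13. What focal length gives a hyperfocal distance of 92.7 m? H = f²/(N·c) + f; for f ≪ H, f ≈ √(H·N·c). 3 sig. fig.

143 mm

From H = f²/(N·c) + f, with f ≪ H: f ≈ √(H·N·c) = √(92700 × 13 × 0.017) = √20487 ≈ 143.1 mm.
The +f correction barely moves this — solving exactly, f² + N·c·f − N·c·H = 0 ⇒ f = (−N·c + √((N·c)² + 4·N·c·H))/2 = (−0.221 + √81947)/2 ≈ 143.02 mm, so f ≈ 143 mm.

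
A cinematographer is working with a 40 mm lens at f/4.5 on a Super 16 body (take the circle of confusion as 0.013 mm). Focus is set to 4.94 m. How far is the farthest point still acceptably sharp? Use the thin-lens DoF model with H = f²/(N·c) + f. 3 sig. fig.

6.02 m

Hyperfocal distance H = f²/(N·c) + f = 40²/(4.5 × 0.013) + 40 = 1600/0.0585 + 40 ≈ 27390.4 mm ≈ 27.39 m.
Far limit Df = s·(H − f)/(H − s) = 4940 × (27390.4 − 40) / (27390.4 − 4940) = 4940 × 27350.4 / 22450.4 ≈ 6018.2 mm ≈ 6.02 m.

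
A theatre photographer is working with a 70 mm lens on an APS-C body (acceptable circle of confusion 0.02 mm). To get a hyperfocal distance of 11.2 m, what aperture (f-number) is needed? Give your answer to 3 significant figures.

f/22

Rearrange H = f²/(N·c) + f for N: N = f² / ((H − f)·c).
N = 70² / ((11200 − 70) × 0.02) = 4900 / 222.6 ≈ 22.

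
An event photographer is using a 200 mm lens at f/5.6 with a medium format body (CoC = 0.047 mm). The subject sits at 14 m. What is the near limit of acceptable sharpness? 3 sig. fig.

12.8 m

Hyperfocal distance H = f²/(N·c) + f = 200²/(5.6 × 0.047) + 200 = 40000/0.2632 + 200 ≈ 152175.7 mm ≈ 152.2 m.
Near limit Dn = s·(H − f)/(H + s − 2f) = 14000 × (152175.7 − 200) / (152175.7 + 14000 − 2 × 200) = 14000 × 151975.7 / 165775.7 ≈ 12835 mm ≈ 12.8 m.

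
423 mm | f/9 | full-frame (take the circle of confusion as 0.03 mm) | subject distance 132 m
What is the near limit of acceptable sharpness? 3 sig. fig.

110 m

Hyperfocal distance H = f²/(N·c) + f = 423²/(9 × 0.03) + 423 = 178929/0.27 + 423 ≈ 663123.0 mm ≈ 663.1 m.
Near limit Dn = s·(H − f)/(H + s − 2f) = 132000 × (663123.0 − 423) / (663123.0 + 132000 − 2 × 423) = 132000 × 662700.0 / 794277.0 ≈ 110133 mm ≈ 110 m.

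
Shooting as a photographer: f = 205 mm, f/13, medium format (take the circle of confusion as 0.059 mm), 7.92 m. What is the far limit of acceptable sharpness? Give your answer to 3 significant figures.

9.22 m

Hyperfocal distance H = f²/(N·c) + f = 205²/(13 × 0.059) + 205 = 42025/0.767 + 205 ≈ 54996.4 mm ≈ 55.00 m.
Far limit Df = s·(H − f)/(H − s) = 7920 × (54996.4 − 205) / (54996.4 − 7920) = 7920 × 54791.4 / 47076.4 ≈ 9217.9 mm ≈ 9.22 m.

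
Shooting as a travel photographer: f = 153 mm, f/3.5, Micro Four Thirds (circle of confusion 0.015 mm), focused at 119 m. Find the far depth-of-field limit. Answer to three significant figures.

Hyperfocal distance H = f²/(N·c) + f = 153²/(3.5 × 0.015) + 153 = 23409/0.0525 + 153 ≈ 446038.7 mm ≈ 446.0 m.
Far limit Df = s·(H − f)/(H − s) = 119000 × (446038.7 − 153) / (446038.7 − 119000) = 119000 × 445885.7 / 327038.7 ≈ 162245 mm ≈ 162 m.

162 m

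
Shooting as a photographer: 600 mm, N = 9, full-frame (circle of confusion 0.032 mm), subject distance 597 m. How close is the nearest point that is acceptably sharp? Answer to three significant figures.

Hyperfocal distance H = f²/(N·c) + f = 600²/(9 × 0.032) + 600 = 360000/0.288 + 600 ≈ 1250600.0 mm ≈ 1251 m.
Near limit Dn = s·(H − f)/(H + s − 2f) = 597000 × (1250600.0 − 600) / (1250600.0 + 597000 − 2 × 600) = 597000 × 1250000.0 / 1846400.0 ≈ 404165 mm ≈ 404 m.

404 m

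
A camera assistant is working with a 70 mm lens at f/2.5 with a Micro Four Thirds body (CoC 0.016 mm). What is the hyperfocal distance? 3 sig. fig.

Hyperfocal distance H = f²/(N·c) + f = 70²/(2.5 × 0.016) + 70 = 4900/0.04 + 70 ≈ 122570.0 mm ≈ 123 m.

123 m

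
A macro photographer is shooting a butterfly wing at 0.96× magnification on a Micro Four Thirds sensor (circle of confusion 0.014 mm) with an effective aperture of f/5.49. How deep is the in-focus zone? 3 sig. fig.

0.167 mm

At magnification m, DoF ≈ 2·N_eff·c/m² = 2 × 5.49 × 0.014 / 0.96² = 0.1537 / 0.9216 ≈ 0.167 mm.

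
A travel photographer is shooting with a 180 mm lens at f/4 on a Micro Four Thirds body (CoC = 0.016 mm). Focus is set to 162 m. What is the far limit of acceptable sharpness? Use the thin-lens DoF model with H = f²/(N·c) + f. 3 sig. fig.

Hyperfocal distance H = f²/(N·c) + f = 180²/(4 × 0.016) + 180 = 32400/0.064 + 180 ≈ 506430.0 mm ≈ 506.4 m.
Far limit Df = s·(H − f)/(H − s) = 162000 × (506430.0 − 180) / (506430.0 − 162000) = 162000 × 506250.0 / 344430.0 ≈ 238111 mm ≈ 238 m.

238 m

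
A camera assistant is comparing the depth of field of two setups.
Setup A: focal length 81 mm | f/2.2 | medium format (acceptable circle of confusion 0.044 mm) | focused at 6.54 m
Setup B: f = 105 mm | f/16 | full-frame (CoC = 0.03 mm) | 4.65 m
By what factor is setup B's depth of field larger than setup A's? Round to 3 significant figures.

Setup A: H = 81²/(2.2×0.044) + 81 ≈ 67859.9 mm; DoF = Df − Dn = 7228.9 − 5971.0 ≈ 1257.9 mm.
Setup B: H = 105²/(16×0.03) + 105 ≈ 23073.8 mm; DoF = Df − Dn = 5797.1 − 3881.9 ≈ 1915.2 mm.
Ratio = 1915.2 / 1257.9 ≈ 1.52.

1.52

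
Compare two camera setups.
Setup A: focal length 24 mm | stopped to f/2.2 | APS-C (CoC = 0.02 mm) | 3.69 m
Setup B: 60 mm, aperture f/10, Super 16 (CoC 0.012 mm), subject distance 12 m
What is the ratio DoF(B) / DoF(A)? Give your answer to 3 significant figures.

5.06

Setup A: H = 24²/(2.2×0.02) + 24 ≈ 13114.9 mm; DoF = Df − Dn = 5125.3 − 2882.7 ≈ 2242.6 mm.
Setup B: H = 60²/(10×0.012) + 60 ≈ 30060.0 mm; DoF = Df − Dn = 19934 − 8584 ≈ 11350 mm.
Ratio = 11350 / 2242.6 ≈ 5.06.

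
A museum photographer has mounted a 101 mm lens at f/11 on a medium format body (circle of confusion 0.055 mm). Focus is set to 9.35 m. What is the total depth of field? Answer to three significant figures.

Hyperfocal distance H = f²/(N·c) + f = 101²/(11 × 0.055) + 101 = 10201/0.605 + 101 ≈ 16962.2 mm ≈ 16.96 m.
Near limit Dn = s·(H − f)/(H + s − 2f) = 9350 × (16962.2 − 101) / (16962.2 + 9350 − 2 × 101) = 9350 × 16861.2 / 26110.2 ≈ 6038 mm.
Far limit Df = s·(H − f)/(H − s) = 9350 × (16962.2 − 101) / (16962.2 − 9350) = 9350 × 16861.2 / 7612.2 ≈ 20711 mm.
Depth of field = Df − Dn = 20711 − 6038 ≈ 14673 mm ≈ 14.7 m.

14.7 m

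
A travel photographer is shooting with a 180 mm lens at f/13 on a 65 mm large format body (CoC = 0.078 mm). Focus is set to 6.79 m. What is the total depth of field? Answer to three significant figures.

Hyperfocal distance H = f²/(N·c) + f = 180²/(13 × 0.078) + 180 = 32400/1.014 + 180 ≈ 32132.7 mm ≈ 32.13 m.
Near limit Dn = s·(H − f)/(H + s − 2f) = 6790 × (32132.7 − 180) / (32132.7 + 6790 − 2 × 180) = 6790 × 31952.7 / 38562.7 ≈ 5626.1 mm.
Far limit Df = s·(H − f)/(H − s) = 6790 × (32132.7 − 180) / (32132.7 − 6790) = 6790 × 31952.7 / 25342.7 ≈ 8561.0 mm.
Depth of field = Df − Dn = 8561.0 − 5626.1 ≈ 2934.9 mm ≈ 2.93 m.

2.93 m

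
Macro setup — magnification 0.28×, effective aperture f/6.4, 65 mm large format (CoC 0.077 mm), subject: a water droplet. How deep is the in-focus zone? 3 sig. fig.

At magnification m, DoF ≈ 2·N_eff·c/m² = 2 × 6.4 × 0.077 / 0.28² = 0.9856 / 0.0784 ≈ 12.6 mm.

12.6 mm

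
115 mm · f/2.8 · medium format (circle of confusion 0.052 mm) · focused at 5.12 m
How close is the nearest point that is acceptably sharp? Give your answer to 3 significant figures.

Hyperfocal distance H = f²/(N·c) + f = 115²/(2.8 × 0.052) + 115 = 13225/0.1456 + 115 ≈ 90946.0 mm ≈ 90.95 m.
Near limit Dn = s·(H − f)/(H + s − 2f) = 5120 × (90946.0 − 115) / (90946.0 + 5120 − 2 × 115) = 5120 × 90831.0 / 95836.0 ≈ 4852.6 mm ≈ 4.85 m.

4.85 m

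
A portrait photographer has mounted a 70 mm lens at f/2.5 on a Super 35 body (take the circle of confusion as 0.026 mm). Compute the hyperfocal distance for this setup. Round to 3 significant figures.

75.5 m

Hyperfocal distance H = f²/(N·c) + f = 70²/(2.5 × 0.026) + 70 = 4900/0.065 + 70 ≈ 75454.6 mm ≈ 75.5 m.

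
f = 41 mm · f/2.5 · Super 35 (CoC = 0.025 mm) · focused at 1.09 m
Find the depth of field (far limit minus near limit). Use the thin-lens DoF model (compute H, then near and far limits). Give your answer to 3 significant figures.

Hyperfocal distance H = f²/(N·c) + f = 41²/(2.5 × 0.025) + 41 = 1681/0.0625 + 41 ≈ 26937.0 mm ≈ 26.94 m.
Near limit Dn = s·(H − f)/(H + s − 2f) = 1090 × (26937.0 − 41) / (26937.0 + 1090 − 2 × 41) = 1090 × 26896.0 / 27945.0 ≈ 1049.084 mm.
Far limit Df = s·(H − f)/(H − s) = 1090 × (26937.0 − 41) / (26937.0 − 1090) = 1090 × 26896.0 / 25847.0 ≈ 1134.238 mm.
Depth of field = Df − Dn = 1134.238 − 1049.084 ≈ 85.154 mm.

85.2 mm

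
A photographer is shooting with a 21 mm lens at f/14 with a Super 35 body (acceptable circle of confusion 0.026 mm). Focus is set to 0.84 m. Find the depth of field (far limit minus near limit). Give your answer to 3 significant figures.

Hyperfocal distance H = f²/(N·c) + f = 21²/(14 × 0.026) + 21 = 441/0.364 + 21 ≈ 1232.5 mm ≈ 1.233 m.
Near limit Dn = s·(H − f)/(H + s − 2f) = 840 × (1232.5 − 21) / (1232.5 + 840 − 2 × 21) = 840 × 1211.5 / 2030.5 ≈ 501.2 mm.
Far limit Df = s·(H − f)/(H − s) = 840 × (1232.5 − 21) / (1232.5 − 840) = 840 × 1211.5 / 392.5 ≈ 2592.6 mm.
Depth of field = Df − Dn = 2592.6 − 501.2 ≈ 2091.4 mm ≈ 2.09 m.

2.09 m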